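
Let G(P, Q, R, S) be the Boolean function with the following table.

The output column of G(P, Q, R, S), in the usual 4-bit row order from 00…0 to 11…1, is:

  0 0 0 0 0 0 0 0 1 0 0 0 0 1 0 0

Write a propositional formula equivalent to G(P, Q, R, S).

G(P, Q, R, S) = (((P and not Q) and not R) and not S) or (((P and Q) and not R) and S)

The 1-rows are (1,0,0,0), (1,1,0,1). Each contributes one minterm — P·¬Q·¬R·¬S; P·Q·¬R·S — and their disjunction is a sum-of-products form of G.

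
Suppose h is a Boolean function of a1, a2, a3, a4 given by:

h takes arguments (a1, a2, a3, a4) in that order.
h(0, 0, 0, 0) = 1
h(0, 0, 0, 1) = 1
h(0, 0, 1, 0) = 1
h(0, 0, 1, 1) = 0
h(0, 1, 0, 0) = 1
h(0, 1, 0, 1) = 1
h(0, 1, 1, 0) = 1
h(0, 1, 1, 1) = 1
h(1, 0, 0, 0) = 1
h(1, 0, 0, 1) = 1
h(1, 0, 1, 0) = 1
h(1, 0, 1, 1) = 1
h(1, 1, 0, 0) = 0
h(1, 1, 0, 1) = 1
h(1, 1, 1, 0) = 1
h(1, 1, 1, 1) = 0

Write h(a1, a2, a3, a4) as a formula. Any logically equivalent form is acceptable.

h(a1, a2, a3, a4) = ~(((((~a1 & ~a2) & a3) & a4) | (((a1 & a2) & ~a3) & ~a4)) | (((a1 & a2) & a3) & a4))

The 0-rows are (0,0,1,1), (1,1,0,0), (1,1,1,1). Take each as a conjunction (¬a1·¬a2·a3·a4, a1·a2·¬a3·¬a4, a1·a2·a3·a4), form their disjunction, and complement — that gives a formula that is 1 everywhere h is.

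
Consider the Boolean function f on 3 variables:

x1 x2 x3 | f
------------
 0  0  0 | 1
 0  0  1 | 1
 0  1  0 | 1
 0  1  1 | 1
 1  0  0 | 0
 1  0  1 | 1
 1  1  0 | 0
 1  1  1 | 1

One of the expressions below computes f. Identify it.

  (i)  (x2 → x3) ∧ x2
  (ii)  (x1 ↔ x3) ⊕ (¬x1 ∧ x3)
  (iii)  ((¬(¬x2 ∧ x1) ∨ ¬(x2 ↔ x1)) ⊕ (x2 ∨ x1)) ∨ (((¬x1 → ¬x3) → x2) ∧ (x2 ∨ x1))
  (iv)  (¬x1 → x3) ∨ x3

ii

(i) disagrees with f on (0,0,0) (formula → 0, table → 1); rule it out.
(iii) disagrees with f on (1,0,1) (formula → 0, table → 1); rule it out.
(iv) disagrees with f on (0,0,0) (formula → 0, table → 1); rule it out.
Only (ii) survives; checking it on all 8 rows confirms it matches f.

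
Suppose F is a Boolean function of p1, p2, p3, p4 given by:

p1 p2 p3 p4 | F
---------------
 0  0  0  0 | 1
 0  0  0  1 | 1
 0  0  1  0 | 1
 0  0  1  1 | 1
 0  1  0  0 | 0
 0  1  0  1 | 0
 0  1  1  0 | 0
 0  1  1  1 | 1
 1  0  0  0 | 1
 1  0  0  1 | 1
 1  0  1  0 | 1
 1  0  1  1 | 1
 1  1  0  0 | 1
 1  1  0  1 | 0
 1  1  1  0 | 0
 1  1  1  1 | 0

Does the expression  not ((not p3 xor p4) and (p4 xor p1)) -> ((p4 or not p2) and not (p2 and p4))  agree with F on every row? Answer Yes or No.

Test each input against both F and the formula:
  p1=0, p2=0, p3=0, p4=0: formula gives 1, F = 1 ✓
  p1=0, p2=0, p3=0, p4=1: formula gives 1, F = 1 ✓
  p1=0, p2=0, p3=1, p4=0: formula gives 1, F = 1 ✓
  p1=0, p2=0, p3=1, p4=1: formula gives 1, F = 1 ✓
  … (the remaining 12 rows also agree.)
Every row agrees, so the formula is equivalent.

Yes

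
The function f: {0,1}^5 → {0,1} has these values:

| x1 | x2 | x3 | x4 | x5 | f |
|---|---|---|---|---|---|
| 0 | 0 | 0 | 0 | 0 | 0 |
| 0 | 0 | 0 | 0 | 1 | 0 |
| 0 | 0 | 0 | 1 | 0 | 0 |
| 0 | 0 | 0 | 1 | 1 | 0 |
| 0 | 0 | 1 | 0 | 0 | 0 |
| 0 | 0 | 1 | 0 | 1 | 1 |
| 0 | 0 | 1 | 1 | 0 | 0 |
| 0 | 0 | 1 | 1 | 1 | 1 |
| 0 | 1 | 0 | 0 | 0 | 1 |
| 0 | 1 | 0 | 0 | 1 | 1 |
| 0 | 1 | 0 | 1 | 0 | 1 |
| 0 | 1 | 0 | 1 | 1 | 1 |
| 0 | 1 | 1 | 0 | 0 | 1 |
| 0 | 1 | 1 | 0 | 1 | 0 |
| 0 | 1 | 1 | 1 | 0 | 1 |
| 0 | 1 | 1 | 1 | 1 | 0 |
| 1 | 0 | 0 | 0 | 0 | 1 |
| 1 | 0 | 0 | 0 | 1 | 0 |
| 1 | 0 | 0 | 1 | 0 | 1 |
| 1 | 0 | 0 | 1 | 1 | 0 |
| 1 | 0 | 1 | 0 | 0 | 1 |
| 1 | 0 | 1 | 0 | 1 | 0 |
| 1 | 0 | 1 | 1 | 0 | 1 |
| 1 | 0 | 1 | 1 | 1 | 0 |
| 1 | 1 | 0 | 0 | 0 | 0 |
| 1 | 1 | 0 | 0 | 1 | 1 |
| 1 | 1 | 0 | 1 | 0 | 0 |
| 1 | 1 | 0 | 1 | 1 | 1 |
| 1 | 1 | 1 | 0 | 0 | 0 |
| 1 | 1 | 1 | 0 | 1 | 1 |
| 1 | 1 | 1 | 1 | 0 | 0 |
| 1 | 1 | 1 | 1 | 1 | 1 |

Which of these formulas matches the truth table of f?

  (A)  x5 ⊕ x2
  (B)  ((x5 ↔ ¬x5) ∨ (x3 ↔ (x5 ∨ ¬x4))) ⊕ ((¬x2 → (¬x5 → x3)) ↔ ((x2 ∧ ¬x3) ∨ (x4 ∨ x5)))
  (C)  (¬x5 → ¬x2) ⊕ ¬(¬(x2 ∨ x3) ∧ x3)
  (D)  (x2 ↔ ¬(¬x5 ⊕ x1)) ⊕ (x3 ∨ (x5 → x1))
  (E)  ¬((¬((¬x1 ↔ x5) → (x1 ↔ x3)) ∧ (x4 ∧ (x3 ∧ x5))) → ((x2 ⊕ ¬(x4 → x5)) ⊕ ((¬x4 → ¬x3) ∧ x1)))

D

(A) disagrees with f on (0,0,0,0,1) (formula → 1, table → 0); rule it out.
(B) disagrees with f on (0,0,0,0,0) (formula → 1, table → 0); rule it out.
(C) disagrees with f on (0,0,1,0,1) (formula → 0, table → 1); rule it out.
(E) disagrees with f on (0,0,1,0,1) (formula → 0, table → 1); rule it out.
(D) is the remaining candidate, and it agrees with f on all 32 inputs.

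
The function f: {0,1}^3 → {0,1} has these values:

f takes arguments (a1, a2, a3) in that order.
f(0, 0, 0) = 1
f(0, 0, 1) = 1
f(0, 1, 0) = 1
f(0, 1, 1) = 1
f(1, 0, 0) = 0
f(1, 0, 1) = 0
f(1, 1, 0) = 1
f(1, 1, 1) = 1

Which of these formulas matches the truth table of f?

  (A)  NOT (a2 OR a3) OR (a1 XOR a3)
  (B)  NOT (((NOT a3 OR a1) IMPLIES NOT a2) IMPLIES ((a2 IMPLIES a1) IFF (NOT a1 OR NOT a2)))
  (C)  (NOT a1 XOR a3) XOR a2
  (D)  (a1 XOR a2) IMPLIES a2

(A): at (0,1,0) it gives 0, but f = 1 — eliminated.
(B): at (0,0,0) it gives 0, but f = 1 — eliminated.
(C): at (0,0,1) it gives 0, but f = 1 — eliminated.
Only (D) survives; checking it on all 8 rows confirms it matches f.

D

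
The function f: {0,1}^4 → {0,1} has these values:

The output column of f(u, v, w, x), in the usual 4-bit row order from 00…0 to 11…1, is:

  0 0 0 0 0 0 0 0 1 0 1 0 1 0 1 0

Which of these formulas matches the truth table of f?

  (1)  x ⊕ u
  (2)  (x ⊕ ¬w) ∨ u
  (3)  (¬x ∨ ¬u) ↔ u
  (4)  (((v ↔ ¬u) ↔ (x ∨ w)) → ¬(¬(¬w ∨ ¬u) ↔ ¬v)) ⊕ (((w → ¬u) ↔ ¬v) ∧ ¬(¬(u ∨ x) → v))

(1) disagrees with f on (0,0,0,1) (formula → 1, table → 0); rule it out.
(2) disagrees with f on (0,0,0,0) (formula → 1, table → 0); rule it out.
(4) disagrees with f on (0,0,0,1) (formula → 1, table → 0); rule it out.
That leaves (3). Evaluating it on every row reproduces the table of f exactly.

3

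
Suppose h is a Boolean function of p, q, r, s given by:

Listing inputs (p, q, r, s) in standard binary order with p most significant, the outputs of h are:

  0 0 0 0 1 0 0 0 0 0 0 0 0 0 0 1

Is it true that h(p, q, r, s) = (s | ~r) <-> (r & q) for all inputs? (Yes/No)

Evaluate (s | ~r) <-> (r & q) on each row and compare to h:
  p=0, q=0, r=0, s=0: formula gives 0, h = 0 ✓
  p=0, q=0, r=0, s=1: formula gives 0, h = 0 ✓
  p=0, q=0, r=1, s=0: formula gives 1, but h = 0 ✗
Since they disagree at (0,0,1,0), the expression is not a correct formula for h.

No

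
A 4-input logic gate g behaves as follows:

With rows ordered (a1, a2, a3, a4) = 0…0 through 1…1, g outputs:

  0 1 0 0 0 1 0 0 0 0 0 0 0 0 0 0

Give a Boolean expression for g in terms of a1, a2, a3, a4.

g(a1, a2, a3, a4) = (((~a1 & ~a2) & ~a3) & a4) | (((~a1 & a2) & ~a3) & a4)

The 1-rows are (0,0,0,1), (0,1,0,1). Each contributes one minterm — ¬a1·¬a2·¬a3·a4; ¬a1·a2·¬a3·a4 — and their disjunction is a sum-of-products form of g.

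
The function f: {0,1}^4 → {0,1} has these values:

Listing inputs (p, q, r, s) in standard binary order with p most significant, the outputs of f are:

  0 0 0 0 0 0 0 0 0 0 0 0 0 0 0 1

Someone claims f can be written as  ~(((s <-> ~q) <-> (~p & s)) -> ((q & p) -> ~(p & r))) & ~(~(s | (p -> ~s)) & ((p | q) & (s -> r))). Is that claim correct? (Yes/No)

Yes

Test each input against both f and the formula:
  p=0, q=0, r=0, s=0: formula gives 0, f = 0 ✓
  p=0, q=0, r=0, s=1: formula gives 0, f = 0 ✓
  p=0, q=0, r=1, s=0: formula gives 0, f = 0 ✓
  p=0, q=0, r=1, s=1: formula gives 0, f = 0 ✓
  … (the remaining 12 rows also agree.)
All 16 rows match — the expression computes f exactly.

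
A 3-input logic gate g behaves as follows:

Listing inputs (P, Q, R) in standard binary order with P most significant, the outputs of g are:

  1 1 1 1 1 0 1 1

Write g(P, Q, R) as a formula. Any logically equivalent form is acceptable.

g(P, Q, R) = not ((P and not Q) and R)

g is 0 on exactly one input, (1,0,1), whose minterm is P·¬Q·R. So g is the negation of that single conjunction.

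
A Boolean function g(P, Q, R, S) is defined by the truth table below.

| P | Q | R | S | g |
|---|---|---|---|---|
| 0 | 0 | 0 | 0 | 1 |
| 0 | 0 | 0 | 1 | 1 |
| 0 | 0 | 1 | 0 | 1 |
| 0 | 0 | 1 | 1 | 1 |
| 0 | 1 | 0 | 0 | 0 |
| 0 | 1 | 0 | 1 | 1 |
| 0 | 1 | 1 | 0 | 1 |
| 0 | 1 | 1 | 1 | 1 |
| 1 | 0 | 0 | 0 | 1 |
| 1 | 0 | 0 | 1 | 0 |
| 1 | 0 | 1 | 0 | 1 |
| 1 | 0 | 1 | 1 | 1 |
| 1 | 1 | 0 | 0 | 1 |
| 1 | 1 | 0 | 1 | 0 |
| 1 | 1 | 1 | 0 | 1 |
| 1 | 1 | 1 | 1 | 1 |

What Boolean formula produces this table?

g is 0 on only 3 rows — (0,1,0,0), (1,0,0,1), (1,1,0,1). Writing each as a minterm (¬P·Q·¬R·¬S, P·¬Q·¬R·S, P·Q·¬R·S) and OR-ing them characterizes exactly where g=0, so g is the negation of that disjunction.

g(P, Q, R, S) = not (((((not P and Q) and not R) and not S) or (((P and not Q) and not R) and S)) or (((P and Q) and not R) and S))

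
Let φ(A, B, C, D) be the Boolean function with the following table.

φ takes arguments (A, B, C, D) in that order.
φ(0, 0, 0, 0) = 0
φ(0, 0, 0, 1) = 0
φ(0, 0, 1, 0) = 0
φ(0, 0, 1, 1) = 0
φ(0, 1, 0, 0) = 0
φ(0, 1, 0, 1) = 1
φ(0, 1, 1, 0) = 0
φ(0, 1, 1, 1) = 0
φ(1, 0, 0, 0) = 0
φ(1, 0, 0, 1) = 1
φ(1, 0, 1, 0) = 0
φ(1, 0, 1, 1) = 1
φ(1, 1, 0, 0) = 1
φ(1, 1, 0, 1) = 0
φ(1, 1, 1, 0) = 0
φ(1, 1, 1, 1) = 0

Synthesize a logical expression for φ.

The 1-rows are (0,1,0,1), (1,0,0,1), (1,0,1,1), (1,1,0,0). Each contributes one minterm — ¬A·B·¬C·D; A·¬B·¬C·D; A·¬B·C·D; A·B·¬C·¬D — and their disjunction is a sum-of-products form of φ.

φ(A, B, C, D) = (((((A' · B) · C') · D) + (((A · B') · C') · D)) + (((A · B') · C) · D)) + (((A · B) · C') · D')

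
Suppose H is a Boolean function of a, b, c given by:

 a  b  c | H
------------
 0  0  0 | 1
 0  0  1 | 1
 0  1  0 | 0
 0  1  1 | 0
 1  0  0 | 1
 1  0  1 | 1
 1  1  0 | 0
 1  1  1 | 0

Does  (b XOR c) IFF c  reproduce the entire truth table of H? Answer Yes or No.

Test each input against both H and the formula:
  a=0, b=0, c=0: formula gives 1, H = 1 ✓
  a=0, b=0, c=1: formula gives 1, H = 1 ✓
  a=0, b=1, c=0: formula gives 0, H = 0 ✓
  a=0, b=1, c=1: formula gives 0, H = 0 ✓
  a=1, b=0, c=0: formula gives 1, H = 1 ✓
  …and likewise for the remaining 3 rows.
All 8 rows match — the expression computes H exactly.

Yes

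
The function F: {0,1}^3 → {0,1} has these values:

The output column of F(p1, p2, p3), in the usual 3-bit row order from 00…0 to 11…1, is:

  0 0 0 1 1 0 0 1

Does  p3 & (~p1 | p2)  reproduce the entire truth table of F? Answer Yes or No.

No

Check the formula against F row by row:
  p1=0, p2=0, p3=0: formula gives 0, F = 0 ✓
  p1=0, p2=0, p3=1: formula gives 1, but F = 0 ✗
Row (0,0,1) is a counterexample, so the formula is not equivalent to F.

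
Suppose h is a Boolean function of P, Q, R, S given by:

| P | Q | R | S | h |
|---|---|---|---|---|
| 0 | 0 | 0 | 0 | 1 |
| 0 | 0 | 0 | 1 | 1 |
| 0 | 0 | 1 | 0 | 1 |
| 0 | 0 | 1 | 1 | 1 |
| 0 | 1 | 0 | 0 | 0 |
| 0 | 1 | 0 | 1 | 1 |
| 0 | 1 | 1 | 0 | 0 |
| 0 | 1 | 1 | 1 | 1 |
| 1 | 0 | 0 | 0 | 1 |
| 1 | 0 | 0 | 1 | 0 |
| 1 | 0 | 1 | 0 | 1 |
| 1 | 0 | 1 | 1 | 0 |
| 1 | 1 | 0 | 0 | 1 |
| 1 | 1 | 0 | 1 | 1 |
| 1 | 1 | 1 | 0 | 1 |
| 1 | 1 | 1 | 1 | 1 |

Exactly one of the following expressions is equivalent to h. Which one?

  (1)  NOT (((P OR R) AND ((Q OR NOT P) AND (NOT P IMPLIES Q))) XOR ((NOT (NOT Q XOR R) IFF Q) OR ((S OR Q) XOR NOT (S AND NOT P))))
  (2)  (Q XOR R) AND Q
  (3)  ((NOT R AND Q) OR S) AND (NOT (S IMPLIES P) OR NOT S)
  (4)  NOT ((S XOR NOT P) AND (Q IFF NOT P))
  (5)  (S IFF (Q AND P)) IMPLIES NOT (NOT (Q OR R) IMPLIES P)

(1) disagrees with h on (0,0,0,0) (formula → 0, table → 1); rule it out.
(2) disagrees with h on (0,0,0,0) (formula → 0, table → 1); rule it out.
(3) disagrees with h on (0,0,0,0) (formula → 0, table → 1); rule it out.
(5) disagrees with h on (0,0,1,0) (formula → 0, table → 1); rule it out.
(4) is the remaining candidate, and it agrees with h on all 16 inputs.

4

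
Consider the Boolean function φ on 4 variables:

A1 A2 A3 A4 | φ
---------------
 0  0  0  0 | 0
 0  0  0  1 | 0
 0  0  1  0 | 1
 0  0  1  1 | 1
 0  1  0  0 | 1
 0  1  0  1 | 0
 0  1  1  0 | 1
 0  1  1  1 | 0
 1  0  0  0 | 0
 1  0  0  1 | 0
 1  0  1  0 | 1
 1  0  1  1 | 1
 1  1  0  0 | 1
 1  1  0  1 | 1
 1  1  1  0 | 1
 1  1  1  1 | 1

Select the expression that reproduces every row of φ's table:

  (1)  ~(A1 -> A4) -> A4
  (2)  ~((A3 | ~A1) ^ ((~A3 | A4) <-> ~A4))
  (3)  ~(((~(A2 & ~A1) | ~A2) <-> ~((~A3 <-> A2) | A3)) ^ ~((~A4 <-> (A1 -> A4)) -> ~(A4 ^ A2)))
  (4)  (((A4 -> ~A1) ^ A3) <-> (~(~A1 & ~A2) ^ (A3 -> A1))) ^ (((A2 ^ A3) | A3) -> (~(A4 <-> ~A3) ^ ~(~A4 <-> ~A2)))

(1) fails at (0,0,0,0): the formula yields 1, φ is 0.
(2) fails at (0,0,0,0): the formula yields 1, φ is 0.
(4) fails at (0,1,0,0): the formula yields 0, φ is 1.
(3) is the remaining candidate, and it agrees with φ on all 16 inputs.

3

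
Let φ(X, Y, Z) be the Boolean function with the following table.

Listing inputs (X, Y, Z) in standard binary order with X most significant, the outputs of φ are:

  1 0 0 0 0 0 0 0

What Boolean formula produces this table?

φ(X, Y, Z) = ¬((X ∨ Y) ∨ Z)

The output is 1 only when every input is 0 — NOR of all inputs.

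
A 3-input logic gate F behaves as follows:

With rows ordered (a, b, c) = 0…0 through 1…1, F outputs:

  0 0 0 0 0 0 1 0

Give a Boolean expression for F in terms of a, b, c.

F(a, b, c) = (a and b) and not c

Only row (1,1,0) gives 1. That row's minterm a·b·¬c is F directly.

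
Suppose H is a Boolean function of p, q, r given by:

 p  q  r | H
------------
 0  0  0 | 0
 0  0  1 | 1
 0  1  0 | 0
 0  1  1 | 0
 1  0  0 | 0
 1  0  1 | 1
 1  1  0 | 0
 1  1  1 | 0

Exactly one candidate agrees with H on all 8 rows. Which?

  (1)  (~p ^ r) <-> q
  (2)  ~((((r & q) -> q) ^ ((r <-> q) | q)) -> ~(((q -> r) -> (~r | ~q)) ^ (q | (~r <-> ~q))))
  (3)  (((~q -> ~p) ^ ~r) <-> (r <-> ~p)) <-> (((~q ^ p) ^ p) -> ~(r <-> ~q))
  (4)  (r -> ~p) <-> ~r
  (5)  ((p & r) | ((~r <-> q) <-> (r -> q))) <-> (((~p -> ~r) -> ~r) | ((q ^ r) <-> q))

(1): at (0,1,0) it gives 1, but H = 0 — eliminated.
(3): at (0,0,0) it gives 1, but H = 0 — eliminated.
(4): at (0,0,0) it gives 1, but H = 0 — eliminated.
(5): at (0,0,1) it gives 0, but H = 1 — eliminated.
That leaves (2). Evaluating it on every row reproduces the table of H exactly.

2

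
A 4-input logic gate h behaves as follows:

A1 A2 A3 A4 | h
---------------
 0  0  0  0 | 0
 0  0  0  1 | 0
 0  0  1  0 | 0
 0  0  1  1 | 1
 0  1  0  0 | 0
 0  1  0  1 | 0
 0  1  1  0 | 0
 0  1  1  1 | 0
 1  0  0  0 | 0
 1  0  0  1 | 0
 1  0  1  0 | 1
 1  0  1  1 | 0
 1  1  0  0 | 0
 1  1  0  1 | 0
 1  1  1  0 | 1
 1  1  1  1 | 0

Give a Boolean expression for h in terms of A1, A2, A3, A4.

h=1 on 3 inputs: (0,0,1,1), (1,0,1,0), (1,1,1,0). Reading each as a conjunction of literals (¬A1·¬A2·A3·A4, A1·¬A2·A3·¬A4, A1·A2·A3·¬A4) and taking the OR gives the canonical DNF.

h(A1, A2, A3, A4) = ((((NOT A1 AND NOT A2) AND A3) AND A4) OR (((A1 AND NOT A2) AND A3) AND NOT A4)) OR (((A1 AND A2) AND A3) AND NOT A4)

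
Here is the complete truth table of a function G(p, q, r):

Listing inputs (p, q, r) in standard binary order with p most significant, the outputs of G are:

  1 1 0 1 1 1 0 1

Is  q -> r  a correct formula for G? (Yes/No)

Test each input against both G and the formula:
  p=0, q=0, r=0: formula gives 1, G = 1 ✓
  p=0, q=0, r=1: formula gives 1, G = 1 ✓
  p=0, q=1, r=0: formula gives 0, G = 0 ✓
  p=0, q=1, r=1: formula gives 1, G = 1 ✓
  p=1, q=0, r=0: formula gives 1, G = 1 ✓
  …and likewise for the remaining 3 rows.
No disagreement on any input; they are logically equivalent.

Yes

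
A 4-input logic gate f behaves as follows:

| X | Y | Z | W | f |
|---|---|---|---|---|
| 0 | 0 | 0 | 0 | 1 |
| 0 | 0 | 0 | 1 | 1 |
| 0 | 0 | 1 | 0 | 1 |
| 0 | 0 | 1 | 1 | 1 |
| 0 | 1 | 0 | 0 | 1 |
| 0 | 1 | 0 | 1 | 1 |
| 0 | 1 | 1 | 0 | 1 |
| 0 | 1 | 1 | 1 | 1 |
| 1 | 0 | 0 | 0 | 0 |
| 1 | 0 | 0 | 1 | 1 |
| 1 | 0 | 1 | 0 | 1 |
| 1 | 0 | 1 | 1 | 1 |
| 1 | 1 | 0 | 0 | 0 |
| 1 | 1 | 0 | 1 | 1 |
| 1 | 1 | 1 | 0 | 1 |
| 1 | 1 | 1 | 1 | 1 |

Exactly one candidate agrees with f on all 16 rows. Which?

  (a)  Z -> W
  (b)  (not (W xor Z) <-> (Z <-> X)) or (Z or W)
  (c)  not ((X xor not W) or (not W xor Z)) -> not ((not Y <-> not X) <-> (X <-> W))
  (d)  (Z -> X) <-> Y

(a) disagrees with f on (0,0,1,0) (formula → 0, table → 1); rule it out.
(c) disagrees with f on (0,1,0,1) (formula → 0, table → 1); rule it out.
(d) disagrees with f on (0,0,0,0) (formula → 0, table → 1); rule it out.
Only (b) survives; checking it on all 16 rows confirms it matches f.

b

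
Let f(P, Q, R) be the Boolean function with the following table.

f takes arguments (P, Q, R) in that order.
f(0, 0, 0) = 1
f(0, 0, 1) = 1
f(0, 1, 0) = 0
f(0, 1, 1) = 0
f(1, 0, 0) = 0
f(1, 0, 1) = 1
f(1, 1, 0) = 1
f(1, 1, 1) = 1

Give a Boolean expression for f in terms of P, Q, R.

The 0-rows are (0,1,0), (0,1,1), (1,0,0). Take each as a conjunction (¬P·Q·¬R, ¬P·Q·R, P·¬Q·¬R), form their disjunction, and complement — that gives a formula that is 1 everywhere f is.

f(P, Q, R) = ¬((((¬P ∧ Q) ∧ ¬R) ∨ ((¬P ∧ Q) ∧ R)) ∨ ((P ∧ ¬Q) ∧ ¬R))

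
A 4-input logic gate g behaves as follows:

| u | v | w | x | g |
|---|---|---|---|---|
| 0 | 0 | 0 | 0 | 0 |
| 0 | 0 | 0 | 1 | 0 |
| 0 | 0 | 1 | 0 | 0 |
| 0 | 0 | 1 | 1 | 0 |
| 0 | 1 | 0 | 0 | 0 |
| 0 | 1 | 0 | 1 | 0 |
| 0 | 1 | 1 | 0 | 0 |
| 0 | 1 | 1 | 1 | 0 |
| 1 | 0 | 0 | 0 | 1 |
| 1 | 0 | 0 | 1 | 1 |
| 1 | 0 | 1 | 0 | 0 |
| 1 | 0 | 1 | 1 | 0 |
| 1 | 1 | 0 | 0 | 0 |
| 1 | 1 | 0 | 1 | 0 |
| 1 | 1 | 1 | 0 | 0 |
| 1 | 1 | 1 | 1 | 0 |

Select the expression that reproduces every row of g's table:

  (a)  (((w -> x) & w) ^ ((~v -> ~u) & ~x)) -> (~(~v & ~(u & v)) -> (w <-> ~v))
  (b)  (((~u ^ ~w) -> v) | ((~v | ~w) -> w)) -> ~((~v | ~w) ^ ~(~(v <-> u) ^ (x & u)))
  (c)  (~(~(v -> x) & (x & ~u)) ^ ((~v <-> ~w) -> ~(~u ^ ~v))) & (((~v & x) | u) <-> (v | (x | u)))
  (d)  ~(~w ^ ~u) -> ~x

c

(a): at (0,0,0,0) it gives 1, but g = 0 — eliminated.
(b): at (0,0,0,0) it gives 1, but g = 0 — eliminated.
(d): at (0,0,0,0) it gives 1, but g = 0 — eliminated.
That leaves (c). Evaluating it on every row reproduces the table of g exactly.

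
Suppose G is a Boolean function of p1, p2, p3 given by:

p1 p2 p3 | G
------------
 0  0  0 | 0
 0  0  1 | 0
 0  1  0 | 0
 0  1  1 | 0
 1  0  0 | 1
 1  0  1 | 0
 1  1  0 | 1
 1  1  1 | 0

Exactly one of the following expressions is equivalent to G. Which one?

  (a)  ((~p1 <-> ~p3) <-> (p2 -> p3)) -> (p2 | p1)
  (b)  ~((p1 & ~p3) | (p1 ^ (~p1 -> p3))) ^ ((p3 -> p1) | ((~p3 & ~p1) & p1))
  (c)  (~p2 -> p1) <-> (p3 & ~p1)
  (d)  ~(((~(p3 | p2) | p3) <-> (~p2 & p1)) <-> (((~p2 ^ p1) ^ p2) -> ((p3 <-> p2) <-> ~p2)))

(a) fails at (0,0,1): the formula yields 1, G is 0.
(c) fails at (0,0,0): the formula yields 1, G is 0.
(d) fails at (0,0,0): the formula yields 1, G is 0.
That leaves (b). Evaluating it on every row reproduces the table of G exactly.

b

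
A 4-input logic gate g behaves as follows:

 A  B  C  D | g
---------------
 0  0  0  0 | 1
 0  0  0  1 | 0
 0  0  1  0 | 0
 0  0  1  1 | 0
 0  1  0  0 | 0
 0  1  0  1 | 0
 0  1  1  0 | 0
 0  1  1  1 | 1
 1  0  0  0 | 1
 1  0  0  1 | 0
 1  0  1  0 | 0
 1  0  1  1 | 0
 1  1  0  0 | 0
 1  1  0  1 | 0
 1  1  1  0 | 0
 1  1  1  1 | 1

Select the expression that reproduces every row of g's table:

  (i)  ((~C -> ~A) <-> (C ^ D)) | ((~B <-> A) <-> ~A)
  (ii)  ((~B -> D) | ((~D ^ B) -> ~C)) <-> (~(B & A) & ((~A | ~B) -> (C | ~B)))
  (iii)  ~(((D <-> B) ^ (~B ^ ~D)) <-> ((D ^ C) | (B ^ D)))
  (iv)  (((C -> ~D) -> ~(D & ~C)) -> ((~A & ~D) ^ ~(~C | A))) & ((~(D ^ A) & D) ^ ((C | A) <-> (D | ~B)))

(i) disagrees with g on (0,0,0,0) (formula → 0, table → 1); rule it out.
(ii) disagrees with g on (0,0,0,1) (formula → 1, table → 0); rule it out.
(iv) disagrees with g on (0,0,0,0) (formula → 0, table → 1); rule it out.
Only (iii) survives; checking it on all 16 rows confirms it matches g.

iii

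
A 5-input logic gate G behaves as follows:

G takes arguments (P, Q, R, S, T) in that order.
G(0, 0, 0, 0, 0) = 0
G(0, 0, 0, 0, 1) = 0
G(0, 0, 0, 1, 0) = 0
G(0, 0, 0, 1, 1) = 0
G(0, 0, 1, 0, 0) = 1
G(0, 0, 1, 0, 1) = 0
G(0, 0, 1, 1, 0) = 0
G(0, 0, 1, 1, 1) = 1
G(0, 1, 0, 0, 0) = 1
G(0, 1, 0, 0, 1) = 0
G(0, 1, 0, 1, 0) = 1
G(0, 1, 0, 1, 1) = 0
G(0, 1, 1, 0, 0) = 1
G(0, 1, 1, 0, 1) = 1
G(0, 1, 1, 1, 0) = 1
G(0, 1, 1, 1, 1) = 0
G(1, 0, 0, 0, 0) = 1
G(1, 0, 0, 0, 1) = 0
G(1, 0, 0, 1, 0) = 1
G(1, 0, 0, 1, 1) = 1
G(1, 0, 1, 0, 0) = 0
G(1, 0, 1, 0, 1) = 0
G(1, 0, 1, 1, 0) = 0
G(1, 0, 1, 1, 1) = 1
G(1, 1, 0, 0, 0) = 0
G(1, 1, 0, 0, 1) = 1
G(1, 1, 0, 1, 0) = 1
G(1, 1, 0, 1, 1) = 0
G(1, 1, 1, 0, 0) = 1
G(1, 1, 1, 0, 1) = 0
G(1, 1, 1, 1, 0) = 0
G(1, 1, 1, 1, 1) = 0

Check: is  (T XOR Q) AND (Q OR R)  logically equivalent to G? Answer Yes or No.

No

Check the formula against G row by row:
  P=0, Q=0, R=0, S=0, T=0: formula gives 0, G = 0 ✓
  P=0, Q=0, R=0, S=0, T=1: formula gives 0, G = 0 ✓
  P=0, Q=0, R=0, S=1, T=0: formula gives 0, G = 0 ✓
  P=0, Q=0, R=0, S=1, T=1: formula gives 0, G = 0 ✓
  P=0, Q=0, R=1, S=0, T=0: formula gives 0, but G = 1 ✗
Since they disagree at (0,0,1,0,0), the expression is not a correct formula for G.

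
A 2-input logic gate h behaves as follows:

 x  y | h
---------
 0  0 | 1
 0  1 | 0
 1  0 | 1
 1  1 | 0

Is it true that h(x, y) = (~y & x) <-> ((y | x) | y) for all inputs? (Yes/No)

Yes

Test each input against both h and the formula:
  x=0, y=0: formula gives 1, h = 1 ✓
  x=0, y=1: formula gives 0, h = 0 ✓
  x=1, y=0: formula gives 1, h = 1 ✓
  x=1, y=1: formula gives 0, h = 0 ✓
All 4 rows match — the expression computes h exactly.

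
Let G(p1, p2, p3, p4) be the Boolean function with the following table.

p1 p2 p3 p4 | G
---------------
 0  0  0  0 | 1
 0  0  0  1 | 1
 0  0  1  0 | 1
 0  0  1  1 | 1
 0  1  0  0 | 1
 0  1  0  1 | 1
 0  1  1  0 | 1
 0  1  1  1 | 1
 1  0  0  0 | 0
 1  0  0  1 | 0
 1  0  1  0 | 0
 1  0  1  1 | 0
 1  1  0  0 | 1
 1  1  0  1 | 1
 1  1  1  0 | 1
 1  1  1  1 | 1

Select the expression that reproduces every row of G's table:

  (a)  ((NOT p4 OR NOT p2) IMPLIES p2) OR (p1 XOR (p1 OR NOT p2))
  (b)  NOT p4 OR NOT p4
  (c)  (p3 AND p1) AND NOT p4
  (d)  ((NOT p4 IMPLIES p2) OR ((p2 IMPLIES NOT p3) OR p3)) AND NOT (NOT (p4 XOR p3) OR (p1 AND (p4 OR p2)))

(b) fails at (0,0,0,1): the formula yields 0, G is 1.
(c) fails at (0,0,0,0): the formula yields 0, G is 1.
(d) fails at (0,0,0,0): the formula yields 0, G is 1.
Only (a) survives; checking it on all 16 rows confirms it matches G.

a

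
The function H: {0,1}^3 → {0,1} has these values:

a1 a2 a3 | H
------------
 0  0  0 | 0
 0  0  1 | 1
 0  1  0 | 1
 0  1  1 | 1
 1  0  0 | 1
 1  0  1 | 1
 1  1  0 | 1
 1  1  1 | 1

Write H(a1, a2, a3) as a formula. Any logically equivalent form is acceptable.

The output is 1 whenever at least one input is 1 — the OR of all inputs.

H(a1, a2, a3) = (a1 | a2) | a3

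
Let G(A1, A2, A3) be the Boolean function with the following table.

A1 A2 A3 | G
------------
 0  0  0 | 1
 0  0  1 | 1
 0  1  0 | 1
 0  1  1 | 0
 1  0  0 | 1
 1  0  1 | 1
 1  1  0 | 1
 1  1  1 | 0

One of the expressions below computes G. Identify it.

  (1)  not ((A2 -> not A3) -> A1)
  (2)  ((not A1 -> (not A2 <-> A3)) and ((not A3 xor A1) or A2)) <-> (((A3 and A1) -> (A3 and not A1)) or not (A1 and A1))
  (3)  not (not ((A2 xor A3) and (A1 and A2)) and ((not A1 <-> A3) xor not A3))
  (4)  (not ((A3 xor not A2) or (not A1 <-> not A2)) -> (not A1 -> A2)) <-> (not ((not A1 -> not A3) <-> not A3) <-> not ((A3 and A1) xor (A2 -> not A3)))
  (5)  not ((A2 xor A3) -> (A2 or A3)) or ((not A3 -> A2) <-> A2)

(1) fails at (1,0,0): the formula yields 0, G is 1.
(2) fails at (0,0,0): the formula yields 0, G is 1.
(3) fails at (0,0,0): the formula yields 0, G is 1.
(5) fails at (0,0,1): the formula yields 0, G is 1.
(4) is the remaining candidate, and it agrees with G on all 8 inputs.

4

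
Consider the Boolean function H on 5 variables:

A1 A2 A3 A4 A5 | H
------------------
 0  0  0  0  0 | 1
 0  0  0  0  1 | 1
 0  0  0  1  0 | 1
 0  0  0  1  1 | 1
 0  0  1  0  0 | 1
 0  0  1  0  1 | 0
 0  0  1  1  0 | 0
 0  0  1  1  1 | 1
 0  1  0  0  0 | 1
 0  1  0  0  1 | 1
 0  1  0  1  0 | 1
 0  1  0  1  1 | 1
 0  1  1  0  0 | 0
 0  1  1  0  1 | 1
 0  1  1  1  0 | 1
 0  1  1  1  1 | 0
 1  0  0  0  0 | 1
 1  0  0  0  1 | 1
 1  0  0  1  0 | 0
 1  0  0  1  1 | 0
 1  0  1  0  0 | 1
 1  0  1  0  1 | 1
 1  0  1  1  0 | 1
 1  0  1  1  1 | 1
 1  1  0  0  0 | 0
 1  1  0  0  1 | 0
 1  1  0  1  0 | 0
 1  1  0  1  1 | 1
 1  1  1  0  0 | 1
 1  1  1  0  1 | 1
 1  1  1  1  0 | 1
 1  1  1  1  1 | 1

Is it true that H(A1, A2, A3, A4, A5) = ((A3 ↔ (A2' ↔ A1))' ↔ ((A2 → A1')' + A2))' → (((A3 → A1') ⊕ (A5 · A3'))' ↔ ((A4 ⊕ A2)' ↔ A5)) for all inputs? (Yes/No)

No

Test each input against both H and the formula:
  A1=0, A2=0, A3=0, A4=0, A5=0: formula gives 1, H = 1 ✓
  A1=0, A2=0, A3=0, A4=0, A5=1: formula gives 1, H = 1 ✓
  A1=0, A2=0, A3=0, A4=1, A5=0: formula gives 1, H = 1 ✓
  A1=0, A2=0, A3=0, A4=1, A5=1: formula gives 1, H = 1 ✓
  …
  A1=1, A2=1, A3=0, A4=1, A5=0: formula gives 1, but H = 0 ✗
Row (1,1,0,1,0) is a counterexample, so the formula is not equivalent to H.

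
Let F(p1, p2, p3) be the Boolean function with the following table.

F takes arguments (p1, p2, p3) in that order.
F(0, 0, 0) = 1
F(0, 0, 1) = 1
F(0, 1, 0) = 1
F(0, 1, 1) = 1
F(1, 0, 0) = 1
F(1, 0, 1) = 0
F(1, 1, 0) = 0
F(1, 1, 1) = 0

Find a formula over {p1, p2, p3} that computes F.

F(p1, p2, p3) = NOT ((((p1 AND NOT p2) AND p3) OR ((p1 AND p2) AND NOT p3)) OR ((p1 AND p2) AND p3))

There are just 3 zero rows: (1,0,1), (1,1,0), (1,1,1). Their minterms are p1·¬p2·p3, p1·p2·¬p3, p1·p2·p3; the OR of those covers precisely the 0-outputs, and negating it yields F.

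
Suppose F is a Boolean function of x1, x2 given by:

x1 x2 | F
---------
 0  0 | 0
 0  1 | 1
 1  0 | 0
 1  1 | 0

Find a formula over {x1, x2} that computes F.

1 only at (0,1): NOT x1 AND x2.

F(x1, x2) = ~x1 & x2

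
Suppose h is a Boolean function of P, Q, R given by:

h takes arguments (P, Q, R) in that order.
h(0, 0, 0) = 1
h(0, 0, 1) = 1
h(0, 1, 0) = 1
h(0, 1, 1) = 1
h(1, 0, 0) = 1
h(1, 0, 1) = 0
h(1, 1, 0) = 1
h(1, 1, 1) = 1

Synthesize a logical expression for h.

Only row (1,0,1) gives 0. So h is 1 everywhere except there — the complement of the minterm P·¬Q·R.

h(P, Q, R) = ¬((P ∧ ¬Q) ∧ R)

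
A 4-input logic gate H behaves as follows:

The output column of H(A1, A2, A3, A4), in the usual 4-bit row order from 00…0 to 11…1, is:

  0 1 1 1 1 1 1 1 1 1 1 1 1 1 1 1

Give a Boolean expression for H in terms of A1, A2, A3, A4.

The output is 1 whenever at least one input is 1 — the OR of all inputs.

H(A1, A2, A3, A4) = ((A1 OR A2) OR A3) OR A4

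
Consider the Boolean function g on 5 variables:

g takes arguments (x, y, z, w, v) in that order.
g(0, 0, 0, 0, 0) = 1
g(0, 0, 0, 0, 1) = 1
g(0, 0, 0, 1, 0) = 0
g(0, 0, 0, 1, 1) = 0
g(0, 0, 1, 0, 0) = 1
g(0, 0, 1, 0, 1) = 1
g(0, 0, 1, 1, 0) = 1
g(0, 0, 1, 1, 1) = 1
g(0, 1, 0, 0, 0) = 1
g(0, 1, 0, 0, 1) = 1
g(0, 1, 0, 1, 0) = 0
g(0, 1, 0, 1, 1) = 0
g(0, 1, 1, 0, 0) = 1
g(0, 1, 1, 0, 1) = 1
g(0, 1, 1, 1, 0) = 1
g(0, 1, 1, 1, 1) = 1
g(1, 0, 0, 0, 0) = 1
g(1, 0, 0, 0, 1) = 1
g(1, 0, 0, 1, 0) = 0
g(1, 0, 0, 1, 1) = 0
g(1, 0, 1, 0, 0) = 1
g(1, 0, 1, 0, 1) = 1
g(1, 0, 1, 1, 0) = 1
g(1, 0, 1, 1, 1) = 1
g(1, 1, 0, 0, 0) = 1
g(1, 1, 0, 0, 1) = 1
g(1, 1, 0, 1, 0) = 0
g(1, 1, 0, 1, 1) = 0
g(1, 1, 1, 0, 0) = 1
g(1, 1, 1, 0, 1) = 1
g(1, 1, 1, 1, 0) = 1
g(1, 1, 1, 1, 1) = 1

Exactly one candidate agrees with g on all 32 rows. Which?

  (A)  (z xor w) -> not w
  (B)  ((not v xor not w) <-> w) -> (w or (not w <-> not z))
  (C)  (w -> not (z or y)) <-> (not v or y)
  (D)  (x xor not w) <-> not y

(B) fails at (0,0,0,1,0): the formula yields 1, g is 0.
(C) fails at (0,0,0,0,1): the formula yields 0, g is 1.
(D) fails at (0,0,1,1,0): the formula yields 0, g is 1.
(A) is the remaining candidate, and it agrees with g on all 32 inputs.

A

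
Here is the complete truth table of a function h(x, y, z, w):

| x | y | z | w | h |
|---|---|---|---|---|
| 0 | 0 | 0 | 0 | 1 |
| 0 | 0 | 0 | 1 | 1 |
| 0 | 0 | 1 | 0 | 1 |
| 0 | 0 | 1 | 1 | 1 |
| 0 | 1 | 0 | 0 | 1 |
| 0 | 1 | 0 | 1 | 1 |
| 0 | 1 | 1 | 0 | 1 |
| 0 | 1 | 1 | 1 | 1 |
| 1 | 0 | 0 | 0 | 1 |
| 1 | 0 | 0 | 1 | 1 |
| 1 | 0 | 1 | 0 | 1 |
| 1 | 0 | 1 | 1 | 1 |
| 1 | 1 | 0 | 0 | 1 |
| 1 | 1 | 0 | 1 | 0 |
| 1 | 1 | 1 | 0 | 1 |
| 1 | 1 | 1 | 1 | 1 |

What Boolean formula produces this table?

h is 0 on exactly one input, (1,1,0,1), whose minterm is x·y·¬z·w. So h is the negation of that single conjunction.

h(x, y, z, w) = (((x · y) · z') · w)'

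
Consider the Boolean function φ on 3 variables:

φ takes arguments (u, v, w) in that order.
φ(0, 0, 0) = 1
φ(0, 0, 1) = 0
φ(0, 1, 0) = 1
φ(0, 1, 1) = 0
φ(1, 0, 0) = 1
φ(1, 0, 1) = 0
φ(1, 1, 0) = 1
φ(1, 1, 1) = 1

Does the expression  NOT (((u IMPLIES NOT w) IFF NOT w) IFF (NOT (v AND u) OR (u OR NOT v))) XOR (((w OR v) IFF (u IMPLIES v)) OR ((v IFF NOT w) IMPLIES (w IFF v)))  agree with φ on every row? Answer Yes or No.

Yes

Test each input against both φ and the formula:
  u=0, v=0, w=0: formula gives 1, φ = 1 ✓
  u=0, v=0, w=1: formula gives 0, φ = 0 ✓
  u=0, v=1, w=0: formula gives 1, φ = 1 ✓
  u=0, v=1, w=1: formula gives 0, φ = 0 ✓
  u=1, v=0, w=0: formula gives 1, φ = 1 ✓
  …and likewise for the remaining 3 rows.
Every row agrees, so the formula is equivalent.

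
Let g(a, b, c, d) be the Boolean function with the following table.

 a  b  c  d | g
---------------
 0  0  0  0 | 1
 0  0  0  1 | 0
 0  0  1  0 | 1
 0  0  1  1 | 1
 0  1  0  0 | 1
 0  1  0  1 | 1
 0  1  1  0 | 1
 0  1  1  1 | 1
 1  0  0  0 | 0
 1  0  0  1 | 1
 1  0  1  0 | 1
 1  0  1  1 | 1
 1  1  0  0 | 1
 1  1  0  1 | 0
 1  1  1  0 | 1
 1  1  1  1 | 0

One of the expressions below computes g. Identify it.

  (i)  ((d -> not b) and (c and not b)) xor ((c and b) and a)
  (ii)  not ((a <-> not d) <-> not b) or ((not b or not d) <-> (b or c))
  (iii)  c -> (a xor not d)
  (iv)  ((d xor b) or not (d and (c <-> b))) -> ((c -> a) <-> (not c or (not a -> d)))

ii

(i) fails at (0,0,0,0): the formula yields 0, g is 1.
(iii) fails at (0,0,0,1): the formula yields 1, g is 0.
(iv) fails at (0,0,0,1): the formula yields 1, g is 0.
Only (ii) survives; checking it on all 16 rows confirms it matches g.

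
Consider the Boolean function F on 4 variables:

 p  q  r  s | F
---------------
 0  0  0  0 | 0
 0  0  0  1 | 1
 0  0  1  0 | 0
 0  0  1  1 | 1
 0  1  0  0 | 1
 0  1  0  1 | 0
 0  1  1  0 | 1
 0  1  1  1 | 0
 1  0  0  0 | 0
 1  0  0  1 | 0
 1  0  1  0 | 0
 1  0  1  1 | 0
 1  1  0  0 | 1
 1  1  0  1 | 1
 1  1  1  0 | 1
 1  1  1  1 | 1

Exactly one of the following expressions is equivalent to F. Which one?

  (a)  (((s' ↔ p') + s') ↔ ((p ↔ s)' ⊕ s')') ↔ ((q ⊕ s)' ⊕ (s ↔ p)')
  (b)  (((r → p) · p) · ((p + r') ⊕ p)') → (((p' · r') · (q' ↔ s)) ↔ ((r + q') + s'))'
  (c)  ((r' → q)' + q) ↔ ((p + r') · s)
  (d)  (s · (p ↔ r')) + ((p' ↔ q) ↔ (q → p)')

(b): at (0,0,0,0) it gives 1, but F = 0 — eliminated.
(c): at (0,0,1,0) it gives 1, but F = 0 — eliminated.
(d): at (0,0,0,0) it gives 1, but F = 0 — eliminated.
That leaves (a). Evaluating it on every row reproduces the table of F exactly.

a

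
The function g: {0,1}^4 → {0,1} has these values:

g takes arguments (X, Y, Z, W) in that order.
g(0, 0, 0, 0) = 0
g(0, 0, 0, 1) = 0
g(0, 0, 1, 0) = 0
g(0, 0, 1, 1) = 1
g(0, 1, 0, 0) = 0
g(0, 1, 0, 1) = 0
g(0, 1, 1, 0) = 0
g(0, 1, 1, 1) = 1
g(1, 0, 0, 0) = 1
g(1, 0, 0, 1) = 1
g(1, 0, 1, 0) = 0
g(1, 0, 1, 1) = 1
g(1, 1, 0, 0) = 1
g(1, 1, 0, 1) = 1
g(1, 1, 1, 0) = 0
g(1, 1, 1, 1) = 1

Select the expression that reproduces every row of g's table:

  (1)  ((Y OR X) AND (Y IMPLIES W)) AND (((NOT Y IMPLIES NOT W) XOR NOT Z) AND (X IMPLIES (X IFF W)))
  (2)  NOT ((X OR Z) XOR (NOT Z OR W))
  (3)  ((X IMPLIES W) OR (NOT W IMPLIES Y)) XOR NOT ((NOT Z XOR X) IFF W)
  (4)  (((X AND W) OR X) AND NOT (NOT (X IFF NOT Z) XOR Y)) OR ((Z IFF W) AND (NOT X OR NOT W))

(1): at (0,0,1,1) it gives 0, but g = 1 — eliminated.
(3): at (0,0,0,1) it gives 1, but g = 0 — eliminated.
(4): at (0,0,0,0) it gives 1, but g = 0 — eliminated.
(2) is the remaining candidate, and it agrees with g on all 16 inputs.

2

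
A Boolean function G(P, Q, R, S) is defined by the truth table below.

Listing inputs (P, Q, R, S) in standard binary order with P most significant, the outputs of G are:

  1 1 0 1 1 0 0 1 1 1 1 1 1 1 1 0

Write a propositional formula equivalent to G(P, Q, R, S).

There are just 4 zero rows: (0,0,1,0), (0,1,0,1), (0,1,1,0), (1,1,1,1). Their minterms are ¬P·¬Q·R·¬S, ¬P·Q·¬R·S, ¬P·Q·R·¬S, P·Q·R·S; the OR of those covers precisely the 0-outputs, and negating it yields G.

G(P, Q, R, S) = ¬((((((¬P ∧ ¬Q) ∧ R) ∧ ¬S) ∨ (((¬P ∧ Q) ∧ ¬R) ∧ S)) ∨ (((¬P ∧ Q) ∧ R) ∧ ¬S)) ∨ (((P ∧ Q) ∧ R) ∧ S))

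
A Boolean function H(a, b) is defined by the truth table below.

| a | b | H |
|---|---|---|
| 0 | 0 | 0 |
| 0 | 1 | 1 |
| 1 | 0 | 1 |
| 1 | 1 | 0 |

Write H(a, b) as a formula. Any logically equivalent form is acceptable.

H(a, b) = a ⊕ b

The output is 1 exactly when an odd number of inputs are 1 — the 2-way XOR (parity).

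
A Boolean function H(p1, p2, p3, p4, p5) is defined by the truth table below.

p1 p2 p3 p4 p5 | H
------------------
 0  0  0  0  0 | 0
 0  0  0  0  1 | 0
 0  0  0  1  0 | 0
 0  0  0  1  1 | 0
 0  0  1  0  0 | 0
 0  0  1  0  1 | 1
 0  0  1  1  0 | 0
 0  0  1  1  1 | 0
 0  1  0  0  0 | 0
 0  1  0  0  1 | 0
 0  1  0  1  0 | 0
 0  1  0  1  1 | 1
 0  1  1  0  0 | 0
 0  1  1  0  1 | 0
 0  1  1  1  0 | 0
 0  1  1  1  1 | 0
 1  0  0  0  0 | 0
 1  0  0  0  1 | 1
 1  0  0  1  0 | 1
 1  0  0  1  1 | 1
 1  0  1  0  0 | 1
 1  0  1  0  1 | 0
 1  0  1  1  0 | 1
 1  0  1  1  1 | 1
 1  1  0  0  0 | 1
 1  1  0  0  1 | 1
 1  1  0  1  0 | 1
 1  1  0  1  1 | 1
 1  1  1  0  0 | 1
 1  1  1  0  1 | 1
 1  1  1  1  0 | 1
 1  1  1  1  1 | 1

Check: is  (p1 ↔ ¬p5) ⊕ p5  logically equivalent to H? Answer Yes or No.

Test each input against both H and the formula:
  p1=0, p2=0, p3=0, p4=0, p5=0: formula gives 0, H = 0 ✓
  p1=0, p2=0, p3=0, p4=0, p5=1: formula gives 0, H = 0 ✓
  p1=0, p2=0, p3=0, p4=1, p5=0: formula gives 0, H = 0 ✓
  p1=0, p2=0, p3=0, p4=1, p5=1: formula gives 0, H = 0 ✓
  …
  p1=0, p2=0, p3=1, p4=0, p5=1: formula gives 0, but H = 1 ✗
Since they disagree at (0,0,1,0,1), the expression is not a correct formula for H.

No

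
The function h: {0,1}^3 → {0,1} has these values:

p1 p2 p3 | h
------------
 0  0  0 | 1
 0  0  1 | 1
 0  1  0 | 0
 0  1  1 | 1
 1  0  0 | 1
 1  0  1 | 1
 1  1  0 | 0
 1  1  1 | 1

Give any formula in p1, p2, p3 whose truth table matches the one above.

h is 0 on only 2 rows — (0,1,0), (1,1,0). Writing each as a minterm (¬p1·p2·¬p3, p1·p2·¬p3) and OR-ing them characterizes exactly where h=0, so h is the negation of that disjunction.

h(p1, p2, p3) = (((p1' · p2) · p3') + ((p1 · p2) · p3'))'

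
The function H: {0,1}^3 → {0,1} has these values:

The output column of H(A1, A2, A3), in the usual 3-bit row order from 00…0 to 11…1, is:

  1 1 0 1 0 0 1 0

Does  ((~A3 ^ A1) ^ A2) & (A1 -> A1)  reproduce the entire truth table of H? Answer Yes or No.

Evaluate ((~A3 ^ A1) ^ A2) & (A1 -> A1) on each row and compare to H:
  A1=0, A2=0, A3=0: formula gives 1, H = 1 ✓
  A1=0, A2=0, A3=1: formula gives 0, but H = 1 ✗
Row (0,0,1) is a counterexample, so the formula is not equivalent to H.

No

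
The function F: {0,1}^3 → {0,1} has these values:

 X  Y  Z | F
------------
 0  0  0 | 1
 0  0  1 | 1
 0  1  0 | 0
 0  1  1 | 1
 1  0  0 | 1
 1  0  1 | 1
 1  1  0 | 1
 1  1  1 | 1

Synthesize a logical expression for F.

F is 0 on exactly one input, (0,1,0), whose minterm is ¬X·Y·¬Z. So F is the negation of that single conjunction.

F(X, Y, Z) = ~((~X & Y) & ~Z)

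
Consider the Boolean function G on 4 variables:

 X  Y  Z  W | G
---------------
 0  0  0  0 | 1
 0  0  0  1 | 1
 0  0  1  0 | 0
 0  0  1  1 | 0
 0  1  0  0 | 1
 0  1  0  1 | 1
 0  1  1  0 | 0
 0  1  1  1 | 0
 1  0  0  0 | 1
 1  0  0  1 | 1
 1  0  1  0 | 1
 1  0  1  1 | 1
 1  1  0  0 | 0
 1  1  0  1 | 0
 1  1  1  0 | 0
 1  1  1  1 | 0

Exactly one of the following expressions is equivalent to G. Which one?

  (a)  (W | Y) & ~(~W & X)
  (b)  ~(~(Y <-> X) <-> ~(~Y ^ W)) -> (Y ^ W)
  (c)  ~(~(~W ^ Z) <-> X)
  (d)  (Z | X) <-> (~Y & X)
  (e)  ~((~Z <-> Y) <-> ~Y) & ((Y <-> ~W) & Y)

(a) fails at (0,0,0,0): the formula yields 0, G is 1.
(b) fails at (0,0,1,0): the formula yields 1, G is 0.
(c) fails at (0,0,0,0): the formula yields 0, G is 1.
(e) fails at (0,0,0,0): the formula yields 0, G is 1.
Only (d) survives; checking it on all 16 rows confirms it matches G.

d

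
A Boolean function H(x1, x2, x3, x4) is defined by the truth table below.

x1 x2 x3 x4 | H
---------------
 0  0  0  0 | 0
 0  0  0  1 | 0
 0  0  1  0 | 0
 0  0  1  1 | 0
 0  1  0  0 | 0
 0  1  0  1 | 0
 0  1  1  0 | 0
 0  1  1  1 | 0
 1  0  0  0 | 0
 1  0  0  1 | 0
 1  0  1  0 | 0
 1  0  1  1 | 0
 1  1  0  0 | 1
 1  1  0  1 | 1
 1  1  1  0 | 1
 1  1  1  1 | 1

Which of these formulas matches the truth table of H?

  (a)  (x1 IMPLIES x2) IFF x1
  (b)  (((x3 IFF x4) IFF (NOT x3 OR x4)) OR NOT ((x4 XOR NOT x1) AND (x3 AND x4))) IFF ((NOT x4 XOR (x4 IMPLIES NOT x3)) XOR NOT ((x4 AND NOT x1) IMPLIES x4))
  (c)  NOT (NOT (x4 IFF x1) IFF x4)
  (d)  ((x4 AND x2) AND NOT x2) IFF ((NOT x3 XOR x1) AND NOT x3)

(b) fails at (0,0,0,1): the formula yields 1, H is 0.
(c) fails at (1,0,0,0): the formula yields 1, H is 0.
(d) fails at (0,0,1,0): the formula yields 1, H is 0.
That leaves (a). Evaluating it on every row reproduces the table of H exactly.

a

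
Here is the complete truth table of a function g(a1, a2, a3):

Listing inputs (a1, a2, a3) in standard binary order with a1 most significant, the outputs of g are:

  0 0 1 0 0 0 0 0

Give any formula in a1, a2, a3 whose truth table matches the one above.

g(a1, a2, a3) = (~a1 & a2) & ~a3

g is 1 on exactly one input, (0,1,0), whose minterm is ¬a1·a2·¬a3. So g is just that conjunction.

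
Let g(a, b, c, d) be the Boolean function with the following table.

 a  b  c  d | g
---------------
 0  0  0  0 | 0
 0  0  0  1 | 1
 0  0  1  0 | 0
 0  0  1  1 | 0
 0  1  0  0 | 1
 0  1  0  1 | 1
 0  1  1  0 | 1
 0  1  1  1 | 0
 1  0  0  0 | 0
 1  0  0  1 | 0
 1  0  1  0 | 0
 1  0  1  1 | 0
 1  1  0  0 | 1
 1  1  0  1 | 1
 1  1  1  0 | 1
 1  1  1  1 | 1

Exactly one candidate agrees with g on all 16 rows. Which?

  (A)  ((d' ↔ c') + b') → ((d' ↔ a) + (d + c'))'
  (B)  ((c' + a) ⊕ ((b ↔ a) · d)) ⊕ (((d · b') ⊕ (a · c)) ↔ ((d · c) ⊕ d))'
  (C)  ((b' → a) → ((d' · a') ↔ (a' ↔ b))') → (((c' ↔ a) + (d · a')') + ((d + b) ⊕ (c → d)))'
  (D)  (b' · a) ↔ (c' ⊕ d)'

C

(A) fails at (0,0,0,1): the formula yields 0, g is 1.
(B) fails at (0,0,0,0): the formula yields 1, g is 0.
(D) fails at (0,0,0,0): the formula yields 1, g is 0.
(C) is the remaining candidate, and it agrees with g on all 16 inputs.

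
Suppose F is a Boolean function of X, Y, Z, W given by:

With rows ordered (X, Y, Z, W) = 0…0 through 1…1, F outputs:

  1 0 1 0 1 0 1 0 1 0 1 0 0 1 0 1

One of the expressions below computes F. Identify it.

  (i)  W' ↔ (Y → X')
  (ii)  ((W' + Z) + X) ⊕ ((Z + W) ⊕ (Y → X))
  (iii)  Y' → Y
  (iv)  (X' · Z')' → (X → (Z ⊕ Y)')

(ii) disagrees with F on (0,0,0,0) (formula → 0, table → 1); rule it out.
(iii) disagrees with F on (0,0,0,0) (formula → 0, table → 1); rule it out.
(iv) disagrees with F on (0,0,0,1) (formula → 1, table → 0); rule it out.
Only (i) survives; checking it on all 16 rows confirms it matches F.

i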